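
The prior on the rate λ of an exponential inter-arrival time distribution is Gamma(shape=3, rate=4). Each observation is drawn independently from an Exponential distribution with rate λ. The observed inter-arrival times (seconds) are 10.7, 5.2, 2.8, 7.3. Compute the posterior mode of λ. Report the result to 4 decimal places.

The Exponential(rate=λ) likelihood is ∝ λ^n e^(−λΣtᵢ). Here n = 4 and Σtᵢ = 10.7 + 5.2 + 2.8 + 7.3 = 26.
Posterior ∝ λ^2e^(−4λ) · λ^4e^(−26λ) = λ^6e^(−30λ), i.e. Gamma(7, 30).
Mode = (a−1)/b = 6/30 ≈ 0.2000.

λ̂_MAP = 0.2000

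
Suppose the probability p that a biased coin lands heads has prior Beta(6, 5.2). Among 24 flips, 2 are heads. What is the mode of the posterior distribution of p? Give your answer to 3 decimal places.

p̂_MAP = 0.211

Prior: Beta(6, 5.2).
Data: 2 successes in 24 trials. The binomial likelihood contributes p^2(1−p)^22, so the posterior is Beta(6+2, 5.2+22) = Beta(8, 27.2).
For Beta(a, b) with a, b > 1 the mode is (a−1)/(a+b−2) = 7/33.2 ≈ 0.211.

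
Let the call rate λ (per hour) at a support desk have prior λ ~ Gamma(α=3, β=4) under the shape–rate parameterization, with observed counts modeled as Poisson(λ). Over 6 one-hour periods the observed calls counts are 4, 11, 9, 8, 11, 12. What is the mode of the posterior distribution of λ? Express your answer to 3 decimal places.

Σxᵢ = 4+11+9+8+11+12 = 55, with n = 6.
Posterior ∝ λ^2e^(−4λ) · λ^55e^(−6λ) = λ^57e^(−10λ), i.e. Gamma(shape=58, rate=10).
The mode of a Gamma(a, b) with a ≥ 1 (shape–rate) is (a−1)/b = 57/10 ≈ 5.700.

λ̂_MAP = 5.700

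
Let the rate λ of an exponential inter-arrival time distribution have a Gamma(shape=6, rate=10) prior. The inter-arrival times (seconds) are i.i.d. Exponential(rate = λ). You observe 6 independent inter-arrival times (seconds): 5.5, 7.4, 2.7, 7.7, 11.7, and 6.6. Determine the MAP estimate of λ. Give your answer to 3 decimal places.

The Exponential(rate=λ) likelihood is ∝ λ^n e^(−λΣtᵢ). Here n = 6 and Σtᵢ = 5.5 + 7.4 + 2.7 + 7.7 + 11.7 + 6.6 = 41.6.
Posterior ∝ λ^5e^(−10λ) · λ^6e^(−41.6λ) = λ^11e^(−51.6λ), i.e. Gamma(12, 51.6).
Mode = (a−1)/b = 11/51.6 ≈ 0.213.

λ̂_MAP = 0.213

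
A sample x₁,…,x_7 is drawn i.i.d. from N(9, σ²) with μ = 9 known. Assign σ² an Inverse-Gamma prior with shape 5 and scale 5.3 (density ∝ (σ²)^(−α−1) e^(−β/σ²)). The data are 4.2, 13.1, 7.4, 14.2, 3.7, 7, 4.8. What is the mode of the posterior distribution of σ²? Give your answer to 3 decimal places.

Sum of squared deviations about the known mean: SS = (4.2−9)² + (13.1−9)² + (7.4−9)² + (14.2−9)² + (3.7−9)² + (7−9)² + (4.8−9)² = 119.18.
The Normal likelihood contributes (σ²)^(−n/2) exp(−SS/(2σ²)), so the posterior is Inverse-Gamma(α + n/2, β + SS/2) = Inverse-Gamma(8.5, 64.89).
The mode of Inverse-Gamma(a, b) is b/(a+1) = 64.89/9.5 ≈ 6.831.

σ̂²_MAP = 6.831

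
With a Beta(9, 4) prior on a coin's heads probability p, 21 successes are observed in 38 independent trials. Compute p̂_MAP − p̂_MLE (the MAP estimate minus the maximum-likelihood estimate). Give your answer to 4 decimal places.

MAP − MLE = 0.0392

Posterior is Beta(30, 21); MAP = (30−1)/(51−2) = 29/49 ≈ 0.59184.
MLE ignores the prior: p̂_MLE = k/n = 21/38 ≈ 0.55263.
Difference = 29/49 − 21/38 = 73/1862 ≈ 0.0392.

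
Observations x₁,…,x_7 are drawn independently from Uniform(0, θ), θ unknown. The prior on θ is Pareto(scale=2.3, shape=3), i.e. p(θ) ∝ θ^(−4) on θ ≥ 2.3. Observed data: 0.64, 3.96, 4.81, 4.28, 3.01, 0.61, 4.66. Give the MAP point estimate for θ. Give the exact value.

θ̂_MAP = 4.81

The Uniform(0, θ) likelihood is θ^(−n) for θ ≥ max(xᵢ), zero otherwise. Here max(xᵢ) = 4.81.
Posterior ∝ θ^(−4) · θ^(−7) = θ^(−11) on θ ≥ max(2.3, 4.81) = 4.81.
This density is strictly decreasing in θ, so the posterior mode lies at the lower boundary of the support.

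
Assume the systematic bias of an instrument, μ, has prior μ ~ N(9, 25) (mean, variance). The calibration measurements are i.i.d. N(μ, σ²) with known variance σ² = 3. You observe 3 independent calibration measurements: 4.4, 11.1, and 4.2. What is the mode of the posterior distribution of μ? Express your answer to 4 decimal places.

n = 3; x̄ = (4.4 + 11.1 + 4.2)/3 = 19.7/3 = 197/30 ≈ 6.5667.
For a Normal prior and Normal likelihood with known variance, the posterior is Normal; its mode equals its mean, the precision-weighted average.
Prior precision 1/σ₀² = 1/25 = 0.04; data precision n/σ² = 3/3 = 1.
μ̂ = (0.04·9 + 1·(197/30)) / (0.04 + 1) = (1039/150)/1.04 = 1039/156 ≈ 6.6603.

μ̂_MAP = 6.6603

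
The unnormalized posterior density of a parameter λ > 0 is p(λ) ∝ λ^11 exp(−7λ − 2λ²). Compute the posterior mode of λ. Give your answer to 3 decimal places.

λ̂_MAP = 1.000

ℓ'(λ) = 11/λ − 7 − 4λ. Setting this to zero and multiplying by λ: 4λ² + 7λ − 11 = 0.
λ = (−7 + √(7² + 4·4·11)) / (2·4) = (−7 + √225) / 8 = (−7 + 15)/8 = 1.
ℓ''(λ) = −11/λ² − 4 < 0, confirming a maximum.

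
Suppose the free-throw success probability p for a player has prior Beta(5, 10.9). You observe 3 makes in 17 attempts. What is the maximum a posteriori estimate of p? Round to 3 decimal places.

Prior: Beta(5, 10.9).
Data: 3 successes in 17 trials. The binomial likelihood contributes p^3(1−p)^14, so the posterior is Beta(5+3, 10.9+14) = Beta(8, 24.9).
For Beta(a, b) with a, b > 1 the mode is (a−1)/(a+b−2) = 7/30.9 ≈ 0.227.

p̂_MAP = 0.227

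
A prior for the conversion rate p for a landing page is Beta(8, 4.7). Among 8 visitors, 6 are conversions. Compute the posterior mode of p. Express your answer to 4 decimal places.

p̂_MAP = 0.6952

Prior: Beta(8, 4.7).
Data: 6 successes in 8 trials. The binomial likelihood contributes p^6(1−p)^2, so the posterior is Beta(8+6, 4.7+2) = Beta(14, 6.7).
For Beta(a, b) with a, b > 1 the mode is (a−1)/(a+b−2) = 13/18.7 ≈ 0.6952.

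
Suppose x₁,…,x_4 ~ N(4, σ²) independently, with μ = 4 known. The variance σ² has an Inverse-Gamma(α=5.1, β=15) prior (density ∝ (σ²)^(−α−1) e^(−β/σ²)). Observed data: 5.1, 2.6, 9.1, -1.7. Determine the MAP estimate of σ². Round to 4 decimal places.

σ̂²_MAP = 5.6586

Sum of squared deviations about the known mean: SS = (5.1−4)² + (2.6−4)² + (9.1−4)² + (-1.7−4)² = 61.67.
The Normal likelihood contributes (σ²)^(−n/2) exp(−SS/(2σ²)), so the posterior is Inverse-Gamma(α + n/2, β + SS/2) = Inverse-Gamma(7.1, 45.835).
The mode of Inverse-Gamma(a, b) is b/(a+1) = 45.835/8.1 ≈ 5.6586.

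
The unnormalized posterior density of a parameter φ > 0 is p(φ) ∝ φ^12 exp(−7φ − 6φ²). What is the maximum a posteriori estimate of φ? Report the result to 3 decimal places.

ℓ'(φ) = 12/φ − 7 − 12φ. Setting this to zero and multiplying by φ: 12φ² + 7φ − 12 = 0.
φ = (−7 + √(7² + 4·12·12)) / (2·12) = (−7 + √625) / 24 = (−7 + 25)/24 = 3/4.
ℓ''(φ) = −12/φ² − 12 < 0, confirming a maximum.

φ̂_MAP = 0.750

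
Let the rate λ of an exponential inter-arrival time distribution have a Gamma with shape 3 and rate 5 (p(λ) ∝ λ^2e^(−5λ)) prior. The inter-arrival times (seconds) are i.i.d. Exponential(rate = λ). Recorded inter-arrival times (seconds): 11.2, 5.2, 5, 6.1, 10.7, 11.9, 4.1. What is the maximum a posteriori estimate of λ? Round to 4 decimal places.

The Exponential(rate=λ) likelihood is ∝ λ^n e^(−λΣtᵢ). Here n = 7 and Σtᵢ = 11.2 + 5.2 + 5 + 6.1 + 10.7 + 11.9 + 4.1 = 54.2.
Posterior ∝ λ^2e^(−5λ) · λ^7e^(−54.2λ) = λ^9e^(−59.2λ), i.e. Gamma(10, 59.2).
Mode = (a−1)/b = 9/59.2 ≈ 0.1520.

λ̂_MAP = 0.1520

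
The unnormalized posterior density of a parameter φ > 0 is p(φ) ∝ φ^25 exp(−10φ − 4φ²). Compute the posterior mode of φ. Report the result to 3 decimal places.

φ̂_MAP = 1.250

ℓ'(φ) = 25/φ − 10 − 8φ. Setting this to zero and multiplying by φ: 8φ² + 10φ − 25 = 0.
φ = (−10 + √(10² + 4·8·25)) / (2·8) = (−10 + √900) / 16 = (−10 + 30)/16 = 5/4.
ℓ''(φ) = −25/φ² − 8 < 0, confirming a maximum.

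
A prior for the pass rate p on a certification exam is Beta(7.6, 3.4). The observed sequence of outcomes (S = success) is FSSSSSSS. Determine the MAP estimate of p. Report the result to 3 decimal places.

p̂_MAP = 0.800

Prior: Beta(7.6, 3.4).
Data: 7 successes in 8 trials (from the sequence). The binomial likelihood contributes p^7(1−p)^1, so the posterior is Beta(7.6+7, 3.4+1) = Beta(14.6, 4.4).
For Beta(a, b) with a, b > 1 the mode is (a−1)/(a+b−2) = 13.6/17 ≈ 0.800.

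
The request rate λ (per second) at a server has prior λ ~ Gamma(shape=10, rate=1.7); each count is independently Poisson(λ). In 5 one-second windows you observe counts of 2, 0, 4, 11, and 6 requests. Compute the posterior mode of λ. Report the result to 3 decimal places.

Σxᵢ = 2+0+4+11+6 = 23, with n = 5.
Posterior ∝ λ^9e^(−1.7λ) · λ^23e^(−5λ) = λ^32e^(−6.7λ), i.e. Gamma(shape=33, rate=6.7).
The mode of a Gamma(a, b) with a ≥ 1 (shape–rate) is (a−1)/b = 32/6.7 ≈ 4.776.

λ̂_MAP = 4.776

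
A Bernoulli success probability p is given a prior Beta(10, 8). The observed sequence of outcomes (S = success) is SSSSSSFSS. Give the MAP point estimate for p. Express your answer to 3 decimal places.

p̂_MAP = 0.680

Prior: Beta(10, 8).
Data: 8 successes in 9 trials (from the sequence). The binomial likelihood contributes p^8(1−p)^1, so the posterior is Beta(10+8, 8+1) = Beta(18, 9).
For Beta(a, b) with a, b > 1 the mode is (a−1)/(a+b−2) = 17/25 ≈ 0.680.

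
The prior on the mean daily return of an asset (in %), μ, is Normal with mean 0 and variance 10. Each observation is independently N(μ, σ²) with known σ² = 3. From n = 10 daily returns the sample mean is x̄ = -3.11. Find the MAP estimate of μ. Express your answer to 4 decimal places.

n = 10, x̄ = -3.11.
For a Normal prior and Normal likelihood with known variance, the posterior is Normal; its mode equals its mean, the precision-weighted average.
Prior precision 1/σ₀² = 1/10 = 0.1; data precision n/σ² = 10/3.
μ̂ = (0.1·0 + (10/3)·(-3.11)) / (0.1 + 10/3) = (-311/30)/(103/30) = -311/103 ≈ -3.0194.

μ̂_MAP = -3.0194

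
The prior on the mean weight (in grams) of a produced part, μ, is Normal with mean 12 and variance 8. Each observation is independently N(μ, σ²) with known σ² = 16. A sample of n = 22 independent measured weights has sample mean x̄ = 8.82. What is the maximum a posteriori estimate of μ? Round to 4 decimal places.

n = 22, x̄ = 8.82.
For a Normal prior and Normal likelihood with known variance, the posterior is Normal; its mode equals its mean, the precision-weighted average.
Prior precision 1/σ₀² = 1/8 = 0.125; data precision n/σ² = 22/16 = 1.375.
μ̂ = (0.125·12 + 1.375·8.82) / (0.125 + 1.375) = 13.6275/1.5 = 9.0850.

μ̂_MAP = 9.0850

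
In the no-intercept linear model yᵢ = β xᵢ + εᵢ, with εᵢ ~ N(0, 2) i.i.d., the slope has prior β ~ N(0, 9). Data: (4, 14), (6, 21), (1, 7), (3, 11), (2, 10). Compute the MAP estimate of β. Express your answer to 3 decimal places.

log p(β | y) = −Σ(yᵢ − βxᵢ)²/(2·2) − β²/(2·9) + const.
Setting the derivative to zero: Σxᵢ(yᵢ − βxᵢ)/2 − β/9 = 0, so β = Σxᵢyᵢ / (Σxᵢ² + σ²/τ²).
Σxᵢyᵢ = 4·14 + 6·21 + 1·7 + 3·11 + 2·10 = 242; Σxᵢ² = 66; σ²/τ² = 2/9.
β̂_MAP = 242 / (66 + 2/9) = 242/(596/9) = 1089/298 ≈ 3.654.

β̂_MAP = 3.654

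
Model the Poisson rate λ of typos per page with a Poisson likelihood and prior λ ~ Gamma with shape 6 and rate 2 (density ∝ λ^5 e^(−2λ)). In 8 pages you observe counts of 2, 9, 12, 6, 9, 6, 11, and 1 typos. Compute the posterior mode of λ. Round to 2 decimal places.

λ̂_MAP = 6.10

Σxᵢ = 2+9+12+6+9+6+11+1 = 56, with n = 8.
Posterior ∝ λ^5e^(−2λ) · λ^56e^(−8λ) = λ^61e^(−10λ), i.e. Gamma(shape=62, rate=10).
The mode of a Gamma(a, b) with a ≥ 1 (shape–rate) is (a−1)/b = 61/10 ≈ 6.10.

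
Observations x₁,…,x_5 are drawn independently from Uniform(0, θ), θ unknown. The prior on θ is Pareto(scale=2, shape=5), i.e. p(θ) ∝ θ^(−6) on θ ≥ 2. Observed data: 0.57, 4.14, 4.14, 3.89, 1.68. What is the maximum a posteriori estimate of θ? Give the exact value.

The Uniform(0, θ) likelihood is θ^(−n) for θ ≥ max(xᵢ), zero otherwise. Here max(xᵢ) = 4.14.
Posterior ∝ θ^(−6) · θ^(−5) = θ^(−11) on θ ≥ max(2, 4.14) = 4.14.
This density is strictly decreasing in θ, so the posterior mode lies at the lower boundary of the support.

θ̂_MAP = 4.14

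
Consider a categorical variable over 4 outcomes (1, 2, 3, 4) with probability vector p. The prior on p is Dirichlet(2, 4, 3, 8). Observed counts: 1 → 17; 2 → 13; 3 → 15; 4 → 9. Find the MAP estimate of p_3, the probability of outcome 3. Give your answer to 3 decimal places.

The posterior is Dirichlet(αᵢ + nᵢ) = Dirichlet(19, 17, 18, 17).
For a Dirichlet(a₁,…,a_K) with all aᵢ > 1, the mode has j-th component (aⱼ − 1)/(Σaᵢ − K).
Here Σaᵢ = 71 and K = 4, so p_3 = (18 − 1)/(71 − 4) = 17/67 ≈ 0.254.

MAP estimate: 0.254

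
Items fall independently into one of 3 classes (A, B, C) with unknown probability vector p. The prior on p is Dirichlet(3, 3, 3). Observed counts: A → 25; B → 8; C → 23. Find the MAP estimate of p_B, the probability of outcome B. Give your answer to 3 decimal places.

The posterior is Dirichlet(αᵢ + nᵢ) = Dirichlet(28, 11, 26).
For a Dirichlet(a₁,…,a_K) with all aᵢ > 1, the mode has j-th component (aⱼ − 1)/(Σaᵢ − K).
Here Σaᵢ = 65 and K = 3, so p_B = (11 − 1)/(65 − 3) = 10/62 ≈ 0.161.

MAP estimate of p_B = 0.161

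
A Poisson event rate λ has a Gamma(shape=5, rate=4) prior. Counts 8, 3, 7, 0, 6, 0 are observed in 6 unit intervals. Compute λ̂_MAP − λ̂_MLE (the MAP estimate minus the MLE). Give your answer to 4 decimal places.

Σxᵢ = 24. Posterior is Gamma(29, 10); MAP = (29−1)/10 = 28/10 ≈ 2.80000.
MLE = x̄ = 24/6 ≈ 4.00000.
Difference = 28/10 − 24/6 = -6/5 ≈ -1.2000.

MAP − MLE = -1.2000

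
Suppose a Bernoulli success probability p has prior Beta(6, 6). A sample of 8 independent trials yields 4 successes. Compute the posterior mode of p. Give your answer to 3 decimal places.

p̂_MAP = 0.500

Prior: Beta(6, 6).
Data: 4 successes in 8 trials. The binomial likelihood contributes p^4(1−p)^4, so the posterior is Beta(6+4, 6+4) = Beta(10, 10).
For Beta(a, b) with a, b > 1 the mode is (a−1)/(a+b−2) = 9/18 ≈ 0.500.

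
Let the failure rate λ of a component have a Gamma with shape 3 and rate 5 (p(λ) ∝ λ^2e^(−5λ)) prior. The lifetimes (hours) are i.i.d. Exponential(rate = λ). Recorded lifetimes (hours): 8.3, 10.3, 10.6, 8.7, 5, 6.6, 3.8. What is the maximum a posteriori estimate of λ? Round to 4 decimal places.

The Exponential(rate=λ) likelihood is ∝ λ^n e^(−λΣtᵢ). Here n = 7 and Σtᵢ = 8.3 + 10.3 + 10.6 + 8.7 + 5 + 6.6 + 3.8 = 53.3.
Posterior ∝ λ^2e^(−5λ) · λ^7e^(−53.3λ) = λ^9e^(−58.3λ), i.e. Gamma(10, 58.3).
Mode = (a−1)/b = 9/58.3 ≈ 0.1544.

λ̂_MAP = 0.1544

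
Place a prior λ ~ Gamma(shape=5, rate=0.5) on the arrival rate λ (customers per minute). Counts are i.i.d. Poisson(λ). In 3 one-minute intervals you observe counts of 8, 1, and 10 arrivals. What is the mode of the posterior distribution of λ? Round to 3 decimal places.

Σxᵢ = 8+1+10 = 19, with n = 3.
Posterior ∝ λ^4e^(−0.5λ) · λ^19e^(−3λ) = λ^23e^(−3.5λ), i.e. Gamma(shape=24, rate=3.5).
The mode of a Gamma(a, b) with a ≥ 1 (shape–rate) is (a−1)/b = 23/3.5 ≈ 6.571.

λ̂_MAP = 6.571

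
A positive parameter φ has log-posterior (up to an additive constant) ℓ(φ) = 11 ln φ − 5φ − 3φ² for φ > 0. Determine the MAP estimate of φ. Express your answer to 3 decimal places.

φ̂_MAP = 1.000

ℓ'(φ) = 11/φ − 5 − 6φ. Setting this to zero and multiplying by φ: 6φ² + 5φ − 11 = 0.
φ = (−5 + √(5² + 4·6·11)) / (2·6) = (−5 + √289) / 12 = (−5 + 17)/12 = 1.
ℓ''(φ) = −11/φ² − 6 < 0, confirming a maximum.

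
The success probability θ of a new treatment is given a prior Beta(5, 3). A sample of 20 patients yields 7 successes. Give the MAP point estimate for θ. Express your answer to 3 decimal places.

θ̂_MAP = 0.423

Prior: Beta(5, 3).
Data: 7 successes in 20 trials. The binomial likelihood contributes θ^7(1−θ)^13, so the posterior is Beta(5+7, 3+13) = Beta(12, 16).
For Beta(a, b) with a, b > 1 the mode is (a−1)/(a+b−2) = 11/26 ≈ 0.423.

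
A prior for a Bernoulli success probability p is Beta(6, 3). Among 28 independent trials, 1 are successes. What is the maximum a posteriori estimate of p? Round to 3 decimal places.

p̂_MAP = 0.171

Prior: Beta(6, 3).
Data: 1 success in 28 trials. The binomial likelihood contributes p(1−p)^27, so the posterior is Beta(6+1, 3+27) = Beta(7, 30).
For Beta(a, b) with a, b > 1 the mode is (a−1)/(a+b−2) = 6/35 ≈ 0.171.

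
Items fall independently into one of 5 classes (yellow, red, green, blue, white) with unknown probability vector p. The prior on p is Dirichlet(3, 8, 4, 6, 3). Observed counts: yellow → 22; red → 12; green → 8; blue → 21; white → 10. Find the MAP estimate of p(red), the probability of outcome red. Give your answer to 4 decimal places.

MAP estimate of p(red) = 0.2065

The posterior is Dirichlet(αᵢ + nᵢ) = Dirichlet(25, 20, 12, 27, 13).
For a Dirichlet(a₁,…,a_K) with all aᵢ > 1, the mode has j-th component (aⱼ − 1)/(Σaᵢ − K).
Here Σaᵢ = 97 and K = 5, so p(red) = (20 − 1)/(97 − 5) = 19/92 ≈ 0.2065.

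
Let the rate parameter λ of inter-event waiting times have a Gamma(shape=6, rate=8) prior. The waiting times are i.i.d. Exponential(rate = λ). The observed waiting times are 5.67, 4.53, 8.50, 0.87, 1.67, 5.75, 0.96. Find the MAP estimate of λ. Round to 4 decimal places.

The Exponential(rate=λ) likelihood is ∝ λ^n e^(−λΣtᵢ). Here n = 7 and Σtᵢ = 5.67 + 4.53 + 8.50 + 0.87 + 1.67 + 5.75 + 0.96 = 27.95.
Posterior ∝ λ^5e^(−8λ) · λ^7e^(−27.95λ) = λ^12e^(−35.95λ), i.e. Gamma(13, 35.95).
Mode = (a−1)/b = 12/35.95 ≈ 0.3338.

λ̂_MAP = 0.3338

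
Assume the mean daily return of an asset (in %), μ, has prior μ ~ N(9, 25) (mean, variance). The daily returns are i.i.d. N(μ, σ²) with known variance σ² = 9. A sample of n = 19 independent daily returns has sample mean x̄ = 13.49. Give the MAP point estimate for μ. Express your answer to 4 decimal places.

μ̂_MAP = 13.4065

n = 19, x̄ = 13.49.
For a Normal prior and Normal likelihood with known variance, the posterior is Normal; its mode equals its mean, the precision-weighted average.
Prior precision 1/σ₀² = 1/25 = 0.04; data precision n/σ² = 19/9.
μ̂ = (0.04·9 + (19/9)·13.49) / (0.04 + 19/9) = (5191/180)/(484/225) = 25955/1936 ≈ 13.4065.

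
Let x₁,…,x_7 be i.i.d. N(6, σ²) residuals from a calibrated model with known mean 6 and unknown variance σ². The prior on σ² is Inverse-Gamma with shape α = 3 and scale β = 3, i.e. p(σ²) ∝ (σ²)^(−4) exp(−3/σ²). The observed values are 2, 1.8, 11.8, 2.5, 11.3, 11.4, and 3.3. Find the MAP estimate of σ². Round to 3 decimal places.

Sum of squared deviations about the known mean: SS = (2−6)² + (1.8−6)² + (11.8−6)² + (2.5−6)² + (11.3−6)² + (11.4−6)² + (3.3−6)² = 144.07.
The Normal likelihood contributes (σ²)^(−n/2) exp(−SS/(2σ²)), so the posterior is Inverse-Gamma(α + n/2, β + SS/2) = Inverse-Gamma(6.5, 75.035).
The mode of Inverse-Gamma(a, b) is b/(a+1) = 75.035/7.5 ≈ 10.005.

σ̂²_MAP = 10.005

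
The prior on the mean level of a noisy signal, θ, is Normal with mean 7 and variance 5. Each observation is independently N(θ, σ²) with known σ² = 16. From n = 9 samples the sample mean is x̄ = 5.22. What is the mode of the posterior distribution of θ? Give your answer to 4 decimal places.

n = 9, x̄ = 5.22.
For a Normal prior and Normal likelihood with known variance, the posterior is Normal; its mode equals its mean, the precision-weighted average.
Prior precision 1/σ₀² = 1/5 = 0.2; data precision n/σ² = 9/16 = 0.5625.
θ̂ = (0.2·7 + 0.5625·5.22) / (0.2 + 0.5625) = 4.33625/0.7625 = 3469/610 ≈ 5.6869.

θ̂_MAP = 5.6869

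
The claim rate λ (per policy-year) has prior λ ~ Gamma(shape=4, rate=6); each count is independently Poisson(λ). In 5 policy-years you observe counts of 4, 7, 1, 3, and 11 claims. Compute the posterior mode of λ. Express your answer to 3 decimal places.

Σxᵢ = 4+7+1+3+11 = 26, with n = 5.
Posterior ∝ λ^3e^(−6λ) · λ^26e^(−5λ) = λ^29e^(−11λ), i.e. Gamma(shape=30, rate=11).
The mode of a Gamma(a, b) with a ≥ 1 (shape–rate) is (a−1)/b = 29/11 ≈ 2.636.

λ̂_MAP = 2.636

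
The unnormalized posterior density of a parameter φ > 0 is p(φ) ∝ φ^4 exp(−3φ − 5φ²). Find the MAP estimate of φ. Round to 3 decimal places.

φ̂_MAP = 0.500

ℓ'(φ) = 4/φ − 3 − 10φ. Setting this to zero and multiplying by φ: 10φ² + 3φ − 4 = 0.
φ = (−3 + √(3² + 4·10·4)) / (2·10) = (−3 + √169) / 20 = (−3 + 13)/20 = 1/2.
ℓ''(φ) = −4/φ² − 10 < 0, confirming a maximum.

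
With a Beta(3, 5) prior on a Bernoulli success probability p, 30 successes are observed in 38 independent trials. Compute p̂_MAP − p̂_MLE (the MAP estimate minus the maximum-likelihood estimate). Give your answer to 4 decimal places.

Posterior is Beta(33, 13); MAP = (33−1)/(46−2) = 32/44 ≈ 0.72727.
MLE ignores the prior: p̂_MLE = k/n = 30/38 ≈ 0.78947.
Difference = 32/44 − 30/38 = -13/209 ≈ -0.0622.

MAP − MLE = -0.0622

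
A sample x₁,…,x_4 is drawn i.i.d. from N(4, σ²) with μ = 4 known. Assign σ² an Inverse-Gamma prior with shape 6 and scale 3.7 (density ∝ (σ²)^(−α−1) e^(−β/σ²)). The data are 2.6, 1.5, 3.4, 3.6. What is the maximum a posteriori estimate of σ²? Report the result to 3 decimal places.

σ̂²_MAP = 0.896

Sum of squared deviations about the known mean: SS = (2.6−4)² + (1.5−4)² + (3.4−4)² + (3.6−4)² = 8.73.
The Normal likelihood contributes (σ²)^(−n/2) exp(−SS/(2σ²)), so the posterior is Inverse-Gamma(α + n/2, β + SS/2) = Inverse-Gamma(8, 8.065).
The mode of Inverse-Gamma(a, b) is b/(a+1) = 8.065/9 ≈ 0.896.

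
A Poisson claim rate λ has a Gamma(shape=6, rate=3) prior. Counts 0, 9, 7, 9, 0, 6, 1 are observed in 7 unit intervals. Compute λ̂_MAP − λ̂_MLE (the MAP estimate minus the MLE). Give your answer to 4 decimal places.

Σxᵢ = 32. Posterior is Gamma(38, 10); MAP = (38−1)/10 = 37/10 ≈ 3.70000.
MLE = x̄ = 32/7 ≈ 4.57143.
Difference = 37/10 − 32/7 = -61/70 ≈ -0.8714.

MAP − MLE = -0.8714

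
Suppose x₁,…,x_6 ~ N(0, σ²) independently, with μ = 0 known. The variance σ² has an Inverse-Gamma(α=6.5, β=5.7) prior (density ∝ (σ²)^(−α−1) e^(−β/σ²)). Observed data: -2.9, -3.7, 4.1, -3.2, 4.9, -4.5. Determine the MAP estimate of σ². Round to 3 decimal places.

σ̂²_MAP = 4.991

Sum of squared deviations about the known mean: SS = (-2.9−0)² + (-3.7−0)² + (4.1−0)² + (-3.2−0)² + (4.9−0)² + (-4.5−0)² = 93.41.
The Normal likelihood contributes (σ²)^(−n/2) exp(−SS/(2σ²)), so the posterior is Inverse-Gamma(α + n/2, β + SS/2) = Inverse-Gamma(9.5, 52.405).
The mode of Inverse-Gamma(a, b) is b/(a+1) = 52.405/10.5 ≈ 4.991.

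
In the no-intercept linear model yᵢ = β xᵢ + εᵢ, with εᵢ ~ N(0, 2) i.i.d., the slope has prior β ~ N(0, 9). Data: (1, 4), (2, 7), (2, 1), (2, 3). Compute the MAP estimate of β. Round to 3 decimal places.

log p(β | y) = −Σ(yᵢ − βxᵢ)²/(2·2) − β²/(2·9) + const.
Setting the derivative to zero: Σxᵢ(yᵢ − βxᵢ)/2 − β/9 = 0, so β = Σxᵢyᵢ / (Σxᵢ² + σ²/τ²).
Σxᵢyᵢ = 1·4 + 2·7 + 2·1 + 2·3 = 26; Σxᵢ² = 13; σ²/τ² = 2/9.
β̂_MAP = 26 / (13 + 2/9) = 26/(119/9) = 234/119 ≈ 1.966.

β̂_MAP = 1.966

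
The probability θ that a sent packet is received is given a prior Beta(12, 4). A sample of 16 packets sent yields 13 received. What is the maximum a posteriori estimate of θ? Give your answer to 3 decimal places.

θ̂_MAP = 0.800

Prior: Beta(12, 4).
Data: 13 successes in 16 trials. The binomial likelihood contributes θ^13(1−θ)^3, so the posterior is Beta(12+13, 4+3) = Beta(25, 7).
For Beta(a, b) with a, b > 1 the mode is (a−1)/(a+b−2) = 24/30 ≈ 0.800.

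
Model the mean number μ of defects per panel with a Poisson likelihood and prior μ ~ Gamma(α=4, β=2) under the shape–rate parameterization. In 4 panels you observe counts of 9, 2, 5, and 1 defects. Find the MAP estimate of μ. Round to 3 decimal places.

μ̂_MAP = 3.333

Σxᵢ = 9+2+5+1 = 17, with n = 4.
Posterior ∝ μ^3e^(−2μ) · μ^17e^(−4μ) = μ^20e^(−6μ), i.e. Gamma(shape=21, rate=6).
The mode of a Gamma(a, b) with a ≥ 1 (shape–rate) is (a−1)/b = 20/6 ≈ 3.333.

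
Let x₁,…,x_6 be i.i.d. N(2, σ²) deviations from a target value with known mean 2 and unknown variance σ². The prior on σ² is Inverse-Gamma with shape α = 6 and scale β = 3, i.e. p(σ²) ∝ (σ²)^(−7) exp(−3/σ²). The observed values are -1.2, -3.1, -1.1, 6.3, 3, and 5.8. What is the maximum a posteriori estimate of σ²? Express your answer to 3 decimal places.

Sum of squared deviations about the known mean: SS = (-1.2−2)² + (-3.1−2)² + (-1.1−2)² + (6.3−2)² + (3−2)² + (5.8−2)² = 79.79.
The Normal likelihood contributes (σ²)^(−n/2) exp(−SS/(2σ²)), so the posterior is Inverse-Gamma(α + n/2, β + SS/2) = Inverse-Gamma(9, 42.895).
The mode of Inverse-Gamma(a, b) is b/(a+1) = 42.895/10 ≈ 4.290.

σ̂²_MAP = 4.290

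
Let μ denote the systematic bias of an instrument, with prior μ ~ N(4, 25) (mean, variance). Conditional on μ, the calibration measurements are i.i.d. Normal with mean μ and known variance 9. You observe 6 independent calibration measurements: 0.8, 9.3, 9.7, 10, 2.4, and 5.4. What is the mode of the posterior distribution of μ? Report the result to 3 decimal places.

μ̂_MAP = 6.138

n = 6; x̄ = (0.8 + 9.3 + 9.7 + 10 + 2.4 + 5.4)/6 = 37.6/6 = 94/15 ≈ 6.2667.
For a Normal prior and Normal likelihood with known variance, the posterior is Normal; its mode equals its mean, the precision-weighted average.
Prior precision 1/σ₀² = 1/25 = 0.04; data precision n/σ² = 6/9 = 2/3.
μ̂ = (0.04·4 + (2/3)·(94/15)) / (0.04 + 2/3) = (976/225)/(53/75) = 976/159 ≈ 6.138.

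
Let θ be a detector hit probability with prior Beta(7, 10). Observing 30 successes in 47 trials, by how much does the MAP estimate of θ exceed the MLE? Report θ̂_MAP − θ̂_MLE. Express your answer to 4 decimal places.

MAP − MLE = -0.0577

Posterior is Beta(37, 27); MAP = (37−1)/(64−2) = 36/62 ≈ 0.58065.
MLE ignores the prior: θ̂_MLE = k/n = 30/47 ≈ 0.63830.
Difference = 36/62 − 30/47 = -84/1457 ≈ -0.0577.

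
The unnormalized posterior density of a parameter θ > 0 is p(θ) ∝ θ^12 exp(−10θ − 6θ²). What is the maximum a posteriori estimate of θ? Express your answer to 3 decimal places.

ℓ'(θ) = 12/θ − 10 − 12θ. Setting this to zero and multiplying by θ: 12θ² + 10θ − 12 = 0.
θ = (−10 + √(10² + 4·12·12)) / (2·12) = (−10 + √676) / 24 = (−10 + 26)/24 = 2/3.
ℓ''(θ) = −12/θ² − 12 < 0, confirming a maximum.

θ̂_MAP = 0.667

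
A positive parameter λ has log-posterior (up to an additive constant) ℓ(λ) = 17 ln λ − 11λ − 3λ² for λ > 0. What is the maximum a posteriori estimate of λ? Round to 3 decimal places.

ℓ'(λ) = 17/λ − 11 − 6λ. Setting this to zero and multiplying by λ: 6λ² + 11λ − 17 = 0.
λ = (−11 + √(11² + 4·6·17)) / (2·6) = (−11 + √529) / 12 = (−11 + 23)/12 = 1.
ℓ''(λ) = −17/λ² − 6 < 0, confirming a maximum.

λ̂_MAP = 1.000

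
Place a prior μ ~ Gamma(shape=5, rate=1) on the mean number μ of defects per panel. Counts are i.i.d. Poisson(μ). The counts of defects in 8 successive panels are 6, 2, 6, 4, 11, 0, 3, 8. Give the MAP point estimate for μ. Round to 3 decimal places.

μ̂_MAP = 4.889

Σxᵢ = 6+2+6+4+11+0+3+8 = 40, with n = 8.
Posterior ∝ μ^4e^(−1μ) · μ^40e^(−8μ) = μ^44e^(−9μ), i.e. Gamma(shape=45, rate=9).
The mode of a Gamma(a, b) with a ≥ 1 (shape–rate) is (a−1)/b = 44/9 ≈ 4.889.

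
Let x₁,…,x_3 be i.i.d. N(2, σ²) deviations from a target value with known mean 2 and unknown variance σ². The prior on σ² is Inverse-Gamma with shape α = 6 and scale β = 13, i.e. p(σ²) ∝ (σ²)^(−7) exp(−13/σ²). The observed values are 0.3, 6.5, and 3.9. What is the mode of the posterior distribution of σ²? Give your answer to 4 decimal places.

Sum of squared deviations about the known mean: SS = (0.3−2)² + (6.5−2)² + (3.9−2)² = 26.75.
The Normal likelihood contributes (σ²)^(−n/2) exp(−SS/(2σ²)), so the posterior is Inverse-Gamma(α + n/2, β + SS/2) = Inverse-Gamma(7.5, 26.375).
The mode of Inverse-Gamma(a, b) is b/(a+1) = 26.375/8.5 ≈ 3.1029.

σ̂²_MAP = 3.1029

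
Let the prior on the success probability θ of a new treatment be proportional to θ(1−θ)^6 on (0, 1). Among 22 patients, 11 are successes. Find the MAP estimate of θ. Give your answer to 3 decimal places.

The prior density ∝ θ(1−θ)^6 is the kernel of Beta(2, 7).
Data: 11 successes in 22 trials. The binomial likelihood contributes θ^11(1−θ)^11, so the posterior is Beta(2+11, 7+11) = Beta(13, 18).
For Beta(a, b) with a, b > 1 the mode is (a−1)/(a+b−2) = 12/29 ≈ 0.414.

θ̂_MAP = 0.414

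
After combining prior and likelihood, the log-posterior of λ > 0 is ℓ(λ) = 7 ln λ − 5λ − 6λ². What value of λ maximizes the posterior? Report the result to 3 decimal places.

λ̂_MAP = 0.583

ℓ'(λ) = 7/λ − 5 − 12λ. Setting this to zero and multiplying by λ: 12λ² + 5λ − 7 = 0.
λ = (−5 + √(5² + 4·12·7)) / (2·12) = (−5 + √361) / 24 = (−5 + 19)/24 = 7/12.
ℓ''(λ) = −7/λ² − 12 < 0, confirming a maximum.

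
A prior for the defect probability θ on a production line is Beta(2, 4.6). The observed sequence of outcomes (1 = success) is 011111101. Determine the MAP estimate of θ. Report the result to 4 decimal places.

Prior: Beta(2, 4.6).
Data: 7 successes in 9 trials (from the sequence). The binomial likelihood contributes θ^7(1−θ)^2, so the posterior is Beta(2+7, 4.6+2) = Beta(9, 6.6).
For Beta(a, b) with a, b > 1 the mode is (a−1)/(a+b−2) = 8/13.6 ≈ 0.5882.

θ̂_MAP = 0.5882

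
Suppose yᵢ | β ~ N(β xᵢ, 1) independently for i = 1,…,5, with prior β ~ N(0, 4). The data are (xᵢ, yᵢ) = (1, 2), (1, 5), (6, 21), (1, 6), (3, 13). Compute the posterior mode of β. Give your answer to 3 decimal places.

β̂_MAP = 3.689

log p(β | y) = −Σ(yᵢ − βxᵢ)²/(2·1) − β²/(2·4) + const.
Setting the derivative to zero: Σxᵢ(yᵢ − βxᵢ)/1 − β/4 = 0, so β = Σxᵢyᵢ / (Σxᵢ² + σ²/τ²).
Σxᵢyᵢ = 1·2 + 1·5 + 6·21 + 1·6 + 3·13 = 178; Σxᵢ² = 48; σ²/τ² = 0.25.
β̂_MAP = 178 / (48 + 0.25) = 178/48.25 ≈ 3.689.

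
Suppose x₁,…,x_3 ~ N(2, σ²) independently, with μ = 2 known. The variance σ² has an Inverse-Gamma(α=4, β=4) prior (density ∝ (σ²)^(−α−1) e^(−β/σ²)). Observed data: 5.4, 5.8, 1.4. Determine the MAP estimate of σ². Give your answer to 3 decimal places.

Sum of squared deviations about the known mean: SS = (5.4−2)² + (5.8−2)² + (1.4−2)² = 26.36.
The Normal likelihood contributes (σ²)^(−n/2) exp(−SS/(2σ²)), so the posterior is Inverse-Gamma(α + n/2, β + SS/2) = Inverse-Gamma(5.5, 17.18).
The mode of Inverse-Gamma(a, b) is b/(a+1) = 17.18/6.5 ≈ 2.643.

σ̂²_MAP = 2.643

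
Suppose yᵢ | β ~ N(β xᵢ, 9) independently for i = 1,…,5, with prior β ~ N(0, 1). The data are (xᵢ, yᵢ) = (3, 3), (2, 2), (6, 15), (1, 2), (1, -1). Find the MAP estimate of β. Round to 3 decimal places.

β̂_MAP = 1.733

log p(β | y) = −Σ(yᵢ − βxᵢ)²/(2·9) − β²/(2·1) + const.
Setting the derivative to zero: Σxᵢ(yᵢ − βxᵢ)/9 − β/1 = 0, so β = Σxᵢyᵢ / (Σxᵢ² + σ²/τ²).
Σxᵢyᵢ = 3·3 + 2·2 + 6·15 + 1·2 + 1·(-1) = 104; Σxᵢ² = 51; σ²/τ² = 9.
β̂_MAP = 104 / (51 + 9) = 104/60 ≈ 1.733.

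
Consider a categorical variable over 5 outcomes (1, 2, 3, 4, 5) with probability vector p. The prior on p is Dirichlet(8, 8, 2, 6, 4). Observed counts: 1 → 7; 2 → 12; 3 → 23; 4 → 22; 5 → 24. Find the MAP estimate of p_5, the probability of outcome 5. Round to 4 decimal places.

The posterior is Dirichlet(αᵢ + nᵢ) = Dirichlet(15, 20, 25, 28, 28).
For a Dirichlet(a₁,…,a_K) with all aᵢ > 1, the mode has j-th component (aⱼ − 1)/(Σaᵢ − K).
Here Σaᵢ = 116 and K = 5, so p_5 = (28 − 1)/(116 − 5) = 27/111 ≈ 0.2432.

MAP estimate: 0.2432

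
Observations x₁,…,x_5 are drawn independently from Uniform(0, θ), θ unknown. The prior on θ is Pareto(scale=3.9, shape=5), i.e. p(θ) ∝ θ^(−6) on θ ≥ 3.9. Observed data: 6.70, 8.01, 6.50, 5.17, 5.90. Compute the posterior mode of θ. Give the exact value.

The Uniform(0, θ) likelihood is θ^(−n) for θ ≥ max(xᵢ), zero otherwise. Here max(xᵢ) = 8.01.
Posterior ∝ θ^(−6) · θ^(−5) = θ^(−11) on θ ≥ max(3.9, 8.01) = 8.01.
This density is strictly decreasing in θ, so the posterior mode lies at the lower boundary of the support.

θ̂_MAP = 8.01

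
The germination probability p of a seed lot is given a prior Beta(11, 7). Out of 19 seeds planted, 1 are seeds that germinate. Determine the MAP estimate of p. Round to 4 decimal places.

p̂_MAP = 0.3143

Prior: Beta(11, 7).
Data: 1 success in 19 trials. The binomial likelihood contributes p(1−p)^18, so the posterior is Beta(11+1, 7+18) = Beta(12, 25).
For Beta(a, b) with a, b > 1 the mode is (a−1)/(a+b−2) = 11/35 ≈ 0.3143.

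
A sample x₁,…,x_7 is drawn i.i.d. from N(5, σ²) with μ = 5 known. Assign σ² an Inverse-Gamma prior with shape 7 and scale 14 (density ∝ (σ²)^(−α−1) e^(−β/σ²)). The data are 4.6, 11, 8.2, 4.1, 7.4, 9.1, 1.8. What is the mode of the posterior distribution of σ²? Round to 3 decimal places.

Sum of squared deviations about the known mean: SS = (4.6−5)² + (11−5)² + (8.2−5)² + (4.1−5)² + (7.4−5)² + (9.1−5)² + (1.8−5)² = 80.02.
The Normal likelihood contributes (σ²)^(−n/2) exp(−SS/(2σ²)), so the posterior is Inverse-Gamma(α + n/2, β + SS/2) = Inverse-Gamma(10.5, 54.01).
The mode of Inverse-Gamma(a, b) is b/(a+1) = 54.01/11.5 ≈ 4.697.

σ̂²_MAP = 4.697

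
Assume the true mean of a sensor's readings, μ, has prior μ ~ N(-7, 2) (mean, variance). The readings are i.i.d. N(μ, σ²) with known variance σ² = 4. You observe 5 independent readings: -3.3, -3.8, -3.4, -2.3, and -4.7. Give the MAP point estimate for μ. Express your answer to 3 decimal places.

n = 5; x̄ = ((-3.3) + (-3.8) + (-3.4) + (-2.3) + (-4.7))/5 = -17.5/5 = -3.5.
For a Normal prior and Normal likelihood with known variance, the posterior is Normal; its mode equals its mean, the precision-weighted average.
Prior precision 1/σ₀² = 1/2 = 0.5; data precision n/σ² = 5/4 = 1.25.
μ̂ = (0.5·(-7) + 1.25·(-3.5)) / (0.5 + 1.25) = (-7.875)/1.75 = -4.500.

μ̂_MAP = -4.500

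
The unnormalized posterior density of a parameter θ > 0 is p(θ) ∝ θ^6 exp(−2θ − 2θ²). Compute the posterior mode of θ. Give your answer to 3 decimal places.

ℓ'(θ) = 6/θ − 2 − 4θ. Setting this to zero and multiplying by θ: 4θ² + 2θ − 6 = 0.
θ = (−2 + √(2² + 4·4·6)) / (2·4) = (−2 + √100) / 8 = (−2 + 10)/8 = 1.
ℓ''(θ) = −6/θ² − 4 < 0, confirming a maximum.

θ̂_MAP = 1.000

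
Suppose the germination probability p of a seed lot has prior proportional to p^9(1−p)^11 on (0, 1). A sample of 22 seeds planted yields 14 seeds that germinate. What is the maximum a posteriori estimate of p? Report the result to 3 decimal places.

p̂_MAP = 0.548

The prior density ∝ p^9(1−p)^11 is the kernel of Beta(10, 12).
Data: 14 successes in 22 trials. The binomial likelihood contributes p^14(1−p)^8, so the posterior is Beta(10+14, 12+8) = Beta(24, 20).
For Beta(a, b) with a, b > 1 the mode is (a−1)/(a+b−2) = 23/42 ≈ 0.548.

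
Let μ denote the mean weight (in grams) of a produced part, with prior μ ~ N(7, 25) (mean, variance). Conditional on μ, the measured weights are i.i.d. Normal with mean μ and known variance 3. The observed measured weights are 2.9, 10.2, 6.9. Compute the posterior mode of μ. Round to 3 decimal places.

n = 3; x̄ = (2.9 + 10.2 + 6.9)/3 = 20/3 = 20/3 ≈ 6.6667.
For a Normal prior and Normal likelihood with known variance, the posterior is Normal; its mode equals its mean, the precision-weighted average.
Prior precision 1/σ₀² = 1/25 = 0.04; data precision n/σ² = 3/3 = 1.
μ̂ = (0.04·7 + 1·(20/3)) / (0.04 + 1) = (521/75)/1.04 = 521/78 ≈ 6.679.

μ̂_MAP = 6.679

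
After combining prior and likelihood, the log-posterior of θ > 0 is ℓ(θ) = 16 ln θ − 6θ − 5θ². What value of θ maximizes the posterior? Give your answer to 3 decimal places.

θ̂_MAP = 1.000

ℓ'(θ) = 16/θ − 6 − 10θ. Setting this to zero and multiplying by θ: 10θ² + 6θ − 16 = 0.
θ = (−6 + √(6² + 4·10·16)) / (2·10) = (−6 + √676) / 20 = (−6 + 26)/20 = 1.
ℓ''(θ) = −16/θ² − 10 < 0, confirming a maximum.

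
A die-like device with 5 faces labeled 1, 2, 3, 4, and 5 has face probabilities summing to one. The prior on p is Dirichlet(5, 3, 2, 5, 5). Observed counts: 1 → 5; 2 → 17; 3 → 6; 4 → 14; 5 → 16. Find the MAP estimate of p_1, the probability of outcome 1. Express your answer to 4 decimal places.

The posterior is Dirichlet(αᵢ + nᵢ) = Dirichlet(10, 20, 8, 19, 21).
For a Dirichlet(a₁,…,a_K) with all aᵢ > 1, the mode has j-th component (aⱼ − 1)/(Σaᵢ − K).
Here Σaᵢ = 78 and K = 5, so p_1 = (10 − 1)/(78 − 5) = 9/73 ≈ 0.1233.

MAP estimate: 0.1233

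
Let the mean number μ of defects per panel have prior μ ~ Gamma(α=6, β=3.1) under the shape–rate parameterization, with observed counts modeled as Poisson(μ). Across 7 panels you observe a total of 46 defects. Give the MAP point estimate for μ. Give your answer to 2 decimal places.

μ̂_MAP = 5.05

Σxᵢ = 46, n = 7.
Posterior ∝ μ^5e^(−3.1μ) · μ^46e^(−7μ) = μ^51e^(−10.1μ), i.e. Gamma(shape=52, rate=10.1).
The mode of a Gamma(a, b) with a ≥ 1 (shape–rate) is (a−1)/b = 51/10.1 ≈ 5.05.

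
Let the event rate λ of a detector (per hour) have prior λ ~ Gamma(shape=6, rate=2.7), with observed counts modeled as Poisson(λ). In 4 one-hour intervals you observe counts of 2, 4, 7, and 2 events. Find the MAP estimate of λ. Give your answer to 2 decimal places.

Σxᵢ = 2+4+7+2 = 15, with n = 4.
Posterior ∝ λ^5e^(−2.7λ) · λ^15e^(−4λ) = λ^20e^(−6.7λ), i.e. Gamma(shape=21, rate=6.7).
The mode of a Gamma(a, b) with a ≥ 1 (shape–rate) is (a−1)/b = 20/6.7 ≈ 2.99.

λ̂_MAP = 2.99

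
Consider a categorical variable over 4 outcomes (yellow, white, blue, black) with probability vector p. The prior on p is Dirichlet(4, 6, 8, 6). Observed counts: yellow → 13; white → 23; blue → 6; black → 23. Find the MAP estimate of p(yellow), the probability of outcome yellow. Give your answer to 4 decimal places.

MAP estimate of p(yellow) = 0.1882

The posterior is Dirichlet(αᵢ + nᵢ) = Dirichlet(17, 29, 14, 29).
For a Dirichlet(a₁,…,a_K) with all aᵢ > 1, the mode has j-th component (aⱼ − 1)/(Σaᵢ − K).
Here Σaᵢ = 89 and K = 4, so p(yellow) = (17 − 1)/(89 − 4) = 16/85 ≈ 0.1882.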